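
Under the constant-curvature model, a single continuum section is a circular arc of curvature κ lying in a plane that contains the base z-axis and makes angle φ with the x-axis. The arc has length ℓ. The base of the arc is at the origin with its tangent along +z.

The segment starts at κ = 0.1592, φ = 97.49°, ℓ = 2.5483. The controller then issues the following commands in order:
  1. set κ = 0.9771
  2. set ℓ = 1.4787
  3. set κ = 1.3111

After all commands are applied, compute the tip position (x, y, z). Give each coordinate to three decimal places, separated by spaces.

-0.135 1.028 0.712

initial: κ=0.1592, φ=97.49°, ℓ=2.5483
cmd 1: set κ=0.9771 → (κ,φ,ℓ)=(0.9771,97.49°,2.5483) → tip=(-0.2395,1.8215,0.6207)
cmd 2: set ℓ=1.4787 → (κ,φ,ℓ)=(0.9771,97.49°,1.4787) → tip=(-0.1166,0.8872,1.0153)
cmd 3: set κ=1.3111 → (κ,φ,ℓ)=(1.3111,97.49°,1.4787) → tip=(-0.1352,1.0282,0.7117)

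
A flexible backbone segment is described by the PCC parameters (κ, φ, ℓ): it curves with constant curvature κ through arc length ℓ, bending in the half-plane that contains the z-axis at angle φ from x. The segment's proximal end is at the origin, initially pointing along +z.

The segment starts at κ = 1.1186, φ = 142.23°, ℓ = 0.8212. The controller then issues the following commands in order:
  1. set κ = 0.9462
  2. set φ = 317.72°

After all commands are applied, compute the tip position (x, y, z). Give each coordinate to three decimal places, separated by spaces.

0.224 -0.204 0.741

initial: κ=1.1186, φ=142.23°, ℓ=0.8212
cmd 1: set κ=0.9462 → (κ,φ,ℓ)=(0.9462,142.23°,0.8212) → tip=(-0.2398,0.1858,0.7410)
cmd 2: set φ=317.72° → (κ,φ,ℓ)=(0.9462,317.72°,0.8212) → tip=(0.2244,-0.2041,0.7410)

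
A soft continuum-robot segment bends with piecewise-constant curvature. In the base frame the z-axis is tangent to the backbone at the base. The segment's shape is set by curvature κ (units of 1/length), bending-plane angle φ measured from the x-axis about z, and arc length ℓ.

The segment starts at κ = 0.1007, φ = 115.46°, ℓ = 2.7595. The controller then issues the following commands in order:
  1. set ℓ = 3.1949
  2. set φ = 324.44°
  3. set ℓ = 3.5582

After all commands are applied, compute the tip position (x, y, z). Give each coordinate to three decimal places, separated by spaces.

initial: κ=0.1007, φ=115.46°, ℓ=2.7595
cmd 1: set ℓ=3.1949 → (κ,φ,ℓ)=(0.1007,115.46°,3.1949) → tip=(-0.2190,0.4600,3.1401)
cmd 2: set φ=324.44° → (κ,φ,ℓ)=(0.1007,324.44°,3.1949) → tip=(0.4145,-0.2963,3.1401)
cmd 3: set ℓ=3.5582 → (κ,φ,ℓ)=(0.1007,324.44°,3.5582) → tip=(0.5131,-0.3668,3.4825)

0.513 -0.367 3.483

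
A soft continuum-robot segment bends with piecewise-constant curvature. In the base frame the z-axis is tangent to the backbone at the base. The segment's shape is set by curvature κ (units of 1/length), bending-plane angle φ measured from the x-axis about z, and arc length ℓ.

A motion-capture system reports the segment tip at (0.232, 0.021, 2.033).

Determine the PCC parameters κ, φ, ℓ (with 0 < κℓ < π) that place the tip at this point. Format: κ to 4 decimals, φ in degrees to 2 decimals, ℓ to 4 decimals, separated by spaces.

ρ = √(x²+y²) = √(0.232² + 0.021²) = 0.23295
φ = atan2(y, x) mod 360° = atan2(0.021, 0.232) = 5.1722°
|p|² = ρ² + z² = 0.23295² + 2.033² = 4.18735
κ = 2ρ / |p|² = 2×0.23295 / 4.18735 = 0.11126
θ = 2·atan2(ρ, z) = 2·atan2(0.23295, 2.033) = 0.22817 rad
ℓ = θ/κ = 0.22817/0.11126 = 2.05075

0.1113 5.17 2.0507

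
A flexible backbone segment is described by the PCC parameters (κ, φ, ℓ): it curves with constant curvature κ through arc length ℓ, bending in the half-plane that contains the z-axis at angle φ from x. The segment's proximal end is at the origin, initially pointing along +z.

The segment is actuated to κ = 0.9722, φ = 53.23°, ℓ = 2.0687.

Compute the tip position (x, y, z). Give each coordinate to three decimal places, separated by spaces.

0.878 1.175 0.930

θ = κ·ℓ = 0.9722 × 2.0687 = 2.01119 rad
ρ = (1 − cos θ)/κ = (1 − -0.42630)/0.9722 = 1.46708
z = sin θ / κ = 0.90458/0.9722 = 0.93045
x = ρ cos φ = 1.46708 × cos(53.23°) = 0.87820
y = ρ sin φ = 1.46708 × sin(53.23°) = 1.17520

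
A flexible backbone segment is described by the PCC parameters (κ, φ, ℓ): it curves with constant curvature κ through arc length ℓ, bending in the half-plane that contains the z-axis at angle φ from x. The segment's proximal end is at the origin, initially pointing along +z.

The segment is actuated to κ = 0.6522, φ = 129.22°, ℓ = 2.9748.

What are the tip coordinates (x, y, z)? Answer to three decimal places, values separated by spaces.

-1.319 1.617 1.430

θ = κ·ℓ = 0.6522 × 2.9748 = 1.94016 rad
ρ = (1 − cos θ)/κ = (1 − -0.36103)/0.6522 = 2.08682
z = sin θ / κ = 0.93256/0.6522 = 1.42986
x = ρ cos φ = 2.08682 × cos(129.22°) = -1.31950
y = ρ sin φ = 2.08682 × sin(129.22°) = 1.61671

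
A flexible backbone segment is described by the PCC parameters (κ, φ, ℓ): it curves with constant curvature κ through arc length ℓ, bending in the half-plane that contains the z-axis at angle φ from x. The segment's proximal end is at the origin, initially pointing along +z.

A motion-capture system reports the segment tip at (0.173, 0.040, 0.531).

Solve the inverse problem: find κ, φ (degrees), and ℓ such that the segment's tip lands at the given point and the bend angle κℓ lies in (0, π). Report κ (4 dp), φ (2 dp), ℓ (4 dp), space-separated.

1.1328 13.02 0.5697

ρ = √(x²+y²) = √(0.173² + 0.040²) = 0.17756
φ = atan2(y, x) mod 360° = atan2(0.040, 0.173) = 13.0188°
|p|² = ρ² + z² = 0.17756² + 0.531² = 0.31349
κ = 2ρ / |p|² = 2×0.17756 / 0.31349 = 1.13282
θ = 2·atan2(ρ, z) = 2·atan2(0.17756, 0.531) = 0.64541 rad
ℓ = θ/κ = 0.64541/1.13282 = 0.56974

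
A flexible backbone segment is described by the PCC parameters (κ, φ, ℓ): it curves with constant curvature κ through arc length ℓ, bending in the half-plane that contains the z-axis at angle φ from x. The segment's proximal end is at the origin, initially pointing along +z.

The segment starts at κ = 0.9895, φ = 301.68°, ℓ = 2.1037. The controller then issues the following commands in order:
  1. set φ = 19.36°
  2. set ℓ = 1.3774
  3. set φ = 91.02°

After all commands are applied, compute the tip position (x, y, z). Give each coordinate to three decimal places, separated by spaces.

-0.014 0.802 0.989

initial: κ=0.9895, φ=301.68°, ℓ=2.1037
cmd 1: set φ=19.36° → (κ,φ,ℓ)=(0.9895,19.36°,2.1037) → tip=(1.4196,0.4988,0.8816)
cmd 2: set ℓ=1.3774 → (κ,φ,ℓ)=(0.9895,19.36°,1.3774) → tip=(0.7567,0.2659,0.9889)
cmd 3: set φ=91.02° → (κ,φ,ℓ)=(0.9895,91.02°,1.3774) → tip=(-0.0143,0.8019,0.9889)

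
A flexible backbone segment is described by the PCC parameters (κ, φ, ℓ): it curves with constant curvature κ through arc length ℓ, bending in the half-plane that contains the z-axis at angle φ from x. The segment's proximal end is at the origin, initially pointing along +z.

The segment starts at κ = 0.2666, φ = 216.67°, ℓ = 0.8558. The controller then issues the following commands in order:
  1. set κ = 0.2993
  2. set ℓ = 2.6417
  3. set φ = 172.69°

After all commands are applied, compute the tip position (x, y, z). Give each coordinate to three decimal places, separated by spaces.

initial: κ=0.2666, φ=216.67°, ℓ=0.8558
cmd 1: set κ=0.2993 → (κ,φ,ℓ)=(0.2993,216.67°,0.8558) → tip=(-0.0874,-0.0651,0.8465)
cmd 2: set ℓ=2.6417 → (κ,φ,ℓ)=(0.2993,216.67°,2.6417) → tip=(-0.7949,-0.5919,2.3749)
cmd 3: set φ=172.69° → (κ,φ,ℓ)=(0.2993,172.69°,2.6417) → tip=(-0.9830,0.1261,2.3749)

-0.983 0.126 2.375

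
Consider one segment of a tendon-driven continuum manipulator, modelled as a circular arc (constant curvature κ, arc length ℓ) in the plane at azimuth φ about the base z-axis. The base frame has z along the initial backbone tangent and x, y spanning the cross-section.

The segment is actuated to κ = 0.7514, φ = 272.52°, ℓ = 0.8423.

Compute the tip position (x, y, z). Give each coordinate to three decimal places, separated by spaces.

0.011 -0.258 0.787

θ = κ·ℓ = 0.7514 × 0.8423 = 0.63290 rad
ρ = (1 − cos θ)/κ = (1 − 0.80631)/0.7514 = 0.25777
z = sin θ / κ = 0.59149/0.7514 = 0.78718
x = ρ cos φ = 0.25777 × cos(272.52°) = 0.01133
y = ρ sin φ = 0.25777 × sin(272.52°) = -0.25752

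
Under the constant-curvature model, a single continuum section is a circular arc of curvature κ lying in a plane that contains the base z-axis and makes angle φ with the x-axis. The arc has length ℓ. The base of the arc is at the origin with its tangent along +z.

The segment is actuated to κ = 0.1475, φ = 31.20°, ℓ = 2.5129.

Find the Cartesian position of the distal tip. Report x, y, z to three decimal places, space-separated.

0.394 0.238 2.456

θ = κ·ℓ = 0.1475 × 2.5129 = 0.37065 rad
ρ = (1 − cos θ)/κ = (1 − 0.93209)/0.1475 = 0.46040
z = sin θ / κ = 0.36222/0.1475 = 2.45576
x = ρ cos φ = 0.46040 × cos(31.20°) = 0.39381
y = ρ sin φ = 0.46040 × sin(31.20°) = 0.23850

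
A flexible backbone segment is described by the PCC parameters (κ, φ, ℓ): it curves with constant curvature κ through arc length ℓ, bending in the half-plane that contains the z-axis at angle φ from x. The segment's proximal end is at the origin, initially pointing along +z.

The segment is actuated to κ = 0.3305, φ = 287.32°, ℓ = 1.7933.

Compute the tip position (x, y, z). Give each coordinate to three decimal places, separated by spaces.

0.154 -0.493 1.690

θ = κ·ℓ = 0.3305 × 1.7933 = 0.59269 rad
ρ = (1 − cos θ)/κ = (1 − 0.82944)/0.3305 = 0.51606
z = sin θ / κ = 0.55859/0.3305 = 1.69014
x = ρ cos φ = 0.51606 × cos(287.32°) = 0.15363
y = ρ sin φ = 0.51606 × sin(287.32°) = -0.49266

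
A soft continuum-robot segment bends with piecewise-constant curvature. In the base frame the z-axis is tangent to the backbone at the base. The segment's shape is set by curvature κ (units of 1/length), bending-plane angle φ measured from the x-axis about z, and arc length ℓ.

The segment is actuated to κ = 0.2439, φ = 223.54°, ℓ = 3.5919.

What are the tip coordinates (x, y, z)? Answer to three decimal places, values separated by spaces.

θ = κ·ℓ = 0.2439 × 3.5919 = 0.87606 rad
ρ = (1 − cos θ)/κ = (1 − 0.64018)/0.2439 = 1.47528
z = sin θ / κ = 0.76823/0.2439 = 3.14976
x = ρ cos φ = 1.47528 × cos(223.54°) = -1.06942
y = ρ sin φ = 1.47528 × sin(223.54°) = -1.01626

-1.069 -1.016 3.150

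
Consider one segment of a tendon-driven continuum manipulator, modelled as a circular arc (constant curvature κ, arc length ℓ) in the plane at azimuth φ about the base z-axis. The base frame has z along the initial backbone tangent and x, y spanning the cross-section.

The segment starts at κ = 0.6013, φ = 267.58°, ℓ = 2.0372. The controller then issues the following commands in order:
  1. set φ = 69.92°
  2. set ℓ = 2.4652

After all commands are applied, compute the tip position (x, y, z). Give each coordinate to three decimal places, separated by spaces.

initial: κ=0.6013, φ=267.58°, ℓ=2.0372
cmd 1: set φ=69.92° → (κ,φ,ℓ)=(0.6013,69.92°,2.0372) → tip=(0.3774,1.0325,1.5646)
cmd 2: set ℓ=2.4652 → (κ,φ,ℓ)=(0.6013,69.92°,2.4652) → tip=(0.5205,1.4240,1.6566)

0.521 1.424 1.657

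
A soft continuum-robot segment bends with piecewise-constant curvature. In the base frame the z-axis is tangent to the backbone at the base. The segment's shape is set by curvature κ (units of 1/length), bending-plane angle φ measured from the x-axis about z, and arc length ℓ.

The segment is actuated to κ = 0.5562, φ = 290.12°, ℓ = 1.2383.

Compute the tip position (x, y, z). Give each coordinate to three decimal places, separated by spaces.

θ = κ·ℓ = 0.5562 × 1.2383 = 0.68874 rad
ρ = (1 − cos θ)/κ = (1 − 0.77205)/0.5562 = 0.40984
z = sin θ / κ = 0.63557/0.5562 = 1.14269
x = ρ cos φ = 0.40984 × cos(290.12°) = 0.14098
y = ρ sin φ = 0.40984 × sin(290.12°) = -0.38483

0.141 -0.385 1.143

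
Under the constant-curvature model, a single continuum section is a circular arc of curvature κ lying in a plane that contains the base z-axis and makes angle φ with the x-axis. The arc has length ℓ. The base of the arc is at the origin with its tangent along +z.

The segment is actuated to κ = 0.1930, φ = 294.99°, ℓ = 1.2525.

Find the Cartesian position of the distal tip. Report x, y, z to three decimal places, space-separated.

0.064 -0.137 1.240

θ = κ·ℓ = 0.1930 × 1.2525 = 0.24173 rad
ρ = (1 − cos θ)/κ = (1 − 0.97092)/0.1930 = 0.15065
z = sin θ / κ = 0.23939/0.1930 = 1.24034
x = ρ cos φ = 0.15065 × cos(294.99°) = 0.06364
y = ρ sin φ = 0.15065 × sin(294.99°) = -0.13655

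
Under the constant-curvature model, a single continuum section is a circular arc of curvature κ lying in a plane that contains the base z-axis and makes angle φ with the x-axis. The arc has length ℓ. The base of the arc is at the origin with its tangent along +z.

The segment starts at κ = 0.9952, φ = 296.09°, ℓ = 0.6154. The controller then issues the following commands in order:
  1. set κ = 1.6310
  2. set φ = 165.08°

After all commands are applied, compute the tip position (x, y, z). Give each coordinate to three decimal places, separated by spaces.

initial: κ=0.9952, φ=296.09°, ℓ=0.6154
cmd 1: set κ=1.6310 → (κ,φ,ℓ)=(1.6310,296.09°,0.6154) → tip=(0.1248,-0.2549,0.5172)
cmd 2: set φ=165.08° → (κ,φ,ℓ)=(1.6310,165.08°,0.6154) → tip=(-0.2742,0.0731,0.5172)

-0.274 0.073 0.517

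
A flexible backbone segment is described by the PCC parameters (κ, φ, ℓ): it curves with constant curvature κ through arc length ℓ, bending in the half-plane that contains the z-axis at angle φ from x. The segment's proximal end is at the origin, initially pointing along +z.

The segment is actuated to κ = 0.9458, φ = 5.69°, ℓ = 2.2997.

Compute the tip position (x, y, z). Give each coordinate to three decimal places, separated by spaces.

1.650 0.164 0.870

θ = κ·ℓ = 0.9458 × 2.2997 = 2.17506 rad
ρ = (1 − cos θ)/κ = (1 − -0.56815)/0.9458 = 1.65802
z = sin θ / κ = 0.82292/0.9458 = 0.87008
x = ρ cos φ = 1.65802 × cos(5.69°) = 1.64985
y = ρ sin φ = 1.65802 × sin(5.69°) = 0.16439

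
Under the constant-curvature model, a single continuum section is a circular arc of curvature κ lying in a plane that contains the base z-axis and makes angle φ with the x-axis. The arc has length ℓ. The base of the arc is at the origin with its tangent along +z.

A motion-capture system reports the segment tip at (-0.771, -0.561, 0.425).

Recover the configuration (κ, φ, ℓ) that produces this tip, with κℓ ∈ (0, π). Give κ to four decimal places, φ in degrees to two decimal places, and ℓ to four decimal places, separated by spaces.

ρ = √(x²+y²) = √(-0.771² + -0.561²) = 0.95350
φ = atan2(y, x) mod 360° = atan2(-0.561, -0.771) = 216.0406°
|p|² = ρ² + z² = 0.95350² + 0.425² = 1.08979
κ = 2ρ / |p|² = 2×0.95350 / 1.08979 = 1.74988
θ = 2·atan2(ρ, z) = 2·atan2(0.95350, 0.425) = 2.30300 rad
ℓ = θ/κ = 2.30300/1.74988 = 1.31609

1.7499 216.04 1.3161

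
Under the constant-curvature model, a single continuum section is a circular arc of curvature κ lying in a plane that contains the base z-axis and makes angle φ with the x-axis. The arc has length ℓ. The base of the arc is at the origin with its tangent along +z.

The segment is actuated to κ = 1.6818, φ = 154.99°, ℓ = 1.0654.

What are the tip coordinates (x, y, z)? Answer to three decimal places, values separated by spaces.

-0.657 0.306 0.580

θ = κ·ℓ = 1.6818 × 1.0654 = 1.79179 rad
ρ = (1 − cos θ)/κ = (1 − -0.21920)/1.6818 = 0.72494
z = sin θ / κ = 0.97568/1.6818 = 0.58014
x = ρ cos φ = 0.72494 × cos(154.99°) = -0.65696
y = ρ sin φ = 0.72494 × sin(154.99°) = 0.30649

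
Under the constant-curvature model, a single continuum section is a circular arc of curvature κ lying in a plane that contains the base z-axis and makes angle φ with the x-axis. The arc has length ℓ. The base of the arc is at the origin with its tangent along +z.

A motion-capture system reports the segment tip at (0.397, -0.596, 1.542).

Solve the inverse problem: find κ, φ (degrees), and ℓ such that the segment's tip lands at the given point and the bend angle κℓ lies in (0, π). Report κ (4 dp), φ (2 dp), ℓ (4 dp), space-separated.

0.4955 303.67 1.7549

ρ = √(x²+y²) = √(0.397² + -0.596²) = 0.71612
φ = atan2(y, x) mod 360° = atan2(-0.596, 0.397) = 303.6679°
|p|² = ρ² + z² = 0.71612² + 1.542² = 2.89059
κ = 2ρ / |p|² = 2×0.71612 / 2.89059 = 0.49548
θ = 2·atan2(ρ, z) = 2·atan2(0.71612, 1.542) = 0.86954 rad
ℓ = θ/κ = 0.86954/0.49548 = 1.75494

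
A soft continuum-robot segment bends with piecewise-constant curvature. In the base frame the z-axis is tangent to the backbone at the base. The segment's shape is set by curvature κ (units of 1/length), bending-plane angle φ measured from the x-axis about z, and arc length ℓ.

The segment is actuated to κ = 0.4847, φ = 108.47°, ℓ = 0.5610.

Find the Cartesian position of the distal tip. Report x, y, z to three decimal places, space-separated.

θ = κ·ℓ = 0.4847 × 0.5610 = 0.27192 rad
ρ = (1 − cos θ)/κ = (1 − 0.96326)/0.4847 = 0.07580
z = sin θ / κ = 0.26858/0.4847 = 0.55411
x = ρ cos φ = 0.07580 × cos(108.47°) = -0.02402
y = ρ sin φ = 0.07580 × sin(108.47°) = 0.07190

-0.024 0.072 0.554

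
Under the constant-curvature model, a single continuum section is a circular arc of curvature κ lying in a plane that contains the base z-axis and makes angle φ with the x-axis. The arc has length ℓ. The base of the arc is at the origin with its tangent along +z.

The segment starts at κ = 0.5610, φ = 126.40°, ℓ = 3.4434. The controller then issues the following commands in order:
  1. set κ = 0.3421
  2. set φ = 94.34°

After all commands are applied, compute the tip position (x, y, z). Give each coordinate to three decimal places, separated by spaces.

initial: κ=0.5610, φ=126.40°, ℓ=3.4434
cmd 1: set κ=0.3421 → (κ,φ,ℓ)=(0.3421,126.40°,3.4434) → tip=(-1.0706,1.4522,2.7005)
cmd 2: set φ=94.34° → (κ,φ,ℓ)=(0.3421,94.34°,3.4434) → tip=(-0.1365,1.7990,2.7005)

-0.137 1.799 2.700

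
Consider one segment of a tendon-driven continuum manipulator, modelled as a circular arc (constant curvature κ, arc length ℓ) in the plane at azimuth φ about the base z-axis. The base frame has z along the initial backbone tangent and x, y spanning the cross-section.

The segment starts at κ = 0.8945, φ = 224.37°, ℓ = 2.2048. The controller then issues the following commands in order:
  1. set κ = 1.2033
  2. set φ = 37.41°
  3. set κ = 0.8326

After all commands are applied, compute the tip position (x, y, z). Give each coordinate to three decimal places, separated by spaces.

1.204 0.921 1.159

initial: κ=0.8945, φ=224.37°, ℓ=2.2048
cmd 1: set κ=1.2033 → (κ,φ,ℓ)=(1.2033,224.37°,2.2048) → tip=(-1.1186,-1.0943,0.3901)
cmd 2: set φ=37.41° → (κ,φ,ℓ)=(1.2033,37.41°,2.2048) → tip=(1.2430,0.9507,0.3901)
cmd 3: set κ=0.8326 → (κ,φ,ℓ)=(0.8326,37.41°,2.2048) → tip=(1.2038,0.9207,1.1592)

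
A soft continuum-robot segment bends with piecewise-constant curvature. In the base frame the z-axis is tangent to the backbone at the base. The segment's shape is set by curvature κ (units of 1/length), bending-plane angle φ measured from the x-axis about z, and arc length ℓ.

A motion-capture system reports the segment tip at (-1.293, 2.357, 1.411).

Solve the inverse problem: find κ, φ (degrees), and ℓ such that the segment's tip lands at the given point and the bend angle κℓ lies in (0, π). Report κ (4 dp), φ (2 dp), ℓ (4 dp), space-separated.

0.5833 118.75 3.7288

ρ = √(x²+y²) = √(-1.293² + 2.357²) = 2.68836
φ = atan2(y, x) mod 360° = atan2(2.357, -1.293) = 118.7482°
|p|² = ρ² + z² = 2.68836² + 1.411² = 9.21822
κ = 2ρ / |p|² = 2×2.68836 / 9.21822 = 0.58327
θ = 2·atan2(ρ, z) = 2·atan2(2.68836, 1.411) = 2.17493 rad
ℓ = θ/κ = 2.17493/0.58327 = 3.72884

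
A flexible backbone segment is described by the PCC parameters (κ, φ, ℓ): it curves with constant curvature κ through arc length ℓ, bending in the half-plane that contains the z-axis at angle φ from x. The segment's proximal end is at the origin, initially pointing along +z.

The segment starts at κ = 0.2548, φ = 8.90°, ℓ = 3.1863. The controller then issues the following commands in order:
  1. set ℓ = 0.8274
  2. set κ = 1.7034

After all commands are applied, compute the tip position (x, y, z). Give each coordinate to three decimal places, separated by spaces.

initial: κ=0.2548, φ=8.90°, ℓ=3.1863
cmd 1: set ℓ=0.8274 → (κ,φ,ℓ)=(0.2548,8.90°,0.8274) → tip=(0.0858,0.0134,0.8213)
cmd 2: set κ=1.7034 → (κ,φ,ℓ)=(1.7034,8.90°,0.8274) → tip=(0.4868,0.0762,0.5794)

0.487 0.076 0.579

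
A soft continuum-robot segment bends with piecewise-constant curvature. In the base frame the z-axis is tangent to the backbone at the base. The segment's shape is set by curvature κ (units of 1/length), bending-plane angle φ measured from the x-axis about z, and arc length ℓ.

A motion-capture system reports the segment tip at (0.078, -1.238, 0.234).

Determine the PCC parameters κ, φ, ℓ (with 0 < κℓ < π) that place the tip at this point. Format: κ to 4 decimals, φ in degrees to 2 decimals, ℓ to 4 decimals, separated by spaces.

1.5569 273.61 1.7783

ρ = √(x²+y²) = √(0.078² + -1.238²) = 1.24045
φ = atan2(y, x) mod 360° = atan2(-1.238, 0.078) = 273.6051°
|p|² = ρ² + z² = 1.24045² + 0.234² = 1.59348
κ = 2ρ / |p|² = 2×1.24045 / 1.59348 = 1.55691
θ = 2·atan2(ρ, z) = 2·atan2(1.24045, 0.234) = 2.76869 rad
ℓ = θ/κ = 2.76869/1.55691 = 1.77833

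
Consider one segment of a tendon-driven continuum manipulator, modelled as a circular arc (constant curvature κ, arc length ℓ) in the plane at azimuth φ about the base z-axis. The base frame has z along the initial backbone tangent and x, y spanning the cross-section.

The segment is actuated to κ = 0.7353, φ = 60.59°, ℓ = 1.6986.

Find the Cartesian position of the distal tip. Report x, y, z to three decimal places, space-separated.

θ = κ·ℓ = 0.7353 × 1.6986 = 1.24898 rad
ρ = (1 − cos θ)/κ = (1 − 0.31629)/0.7353 = 0.92984
z = sin θ / κ = 0.94866/0.7353 = 1.29017
x = ρ cos φ = 0.92984 × cos(60.59°) = 0.45660
y = ρ sin φ = 0.92984 × sin(60.59°) = 0.81001

0.457 0.810 1.290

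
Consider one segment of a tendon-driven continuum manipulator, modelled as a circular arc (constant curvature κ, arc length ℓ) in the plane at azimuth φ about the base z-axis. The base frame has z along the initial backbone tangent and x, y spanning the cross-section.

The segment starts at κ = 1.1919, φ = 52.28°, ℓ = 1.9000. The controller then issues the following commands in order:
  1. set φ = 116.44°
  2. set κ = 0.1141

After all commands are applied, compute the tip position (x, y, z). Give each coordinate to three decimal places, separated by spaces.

-0.091 0.184 1.885

initial: κ=1.1919, φ=52.28°, ℓ=1.9000
cmd 1: set φ=116.44° → (κ,φ,ℓ)=(1.1919,116.44°,1.9000) → tip=(-0.6125,1.2316,0.6450)
cmd 2: set κ=0.1141 → (κ,φ,ℓ)=(0.1141,116.44°,1.9000) → tip=(-0.0913,0.1837,1.8852)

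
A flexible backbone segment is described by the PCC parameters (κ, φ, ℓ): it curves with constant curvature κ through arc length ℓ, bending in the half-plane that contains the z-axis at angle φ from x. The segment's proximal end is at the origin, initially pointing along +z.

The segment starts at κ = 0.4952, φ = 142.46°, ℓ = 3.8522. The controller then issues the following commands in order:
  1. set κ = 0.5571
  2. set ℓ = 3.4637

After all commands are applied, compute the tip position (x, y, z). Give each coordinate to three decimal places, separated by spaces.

-1.923 1.478 1.681

initial: κ=0.4952, φ=142.46°, ℓ=3.8522
cmd 1: set κ=0.5571 → (κ,φ,ℓ)=(0.5571,142.46°,3.8522) → tip=(-2.1977,1.6888,1.5061)
cmd 2: set ℓ=3.4637 → (κ,φ,ℓ)=(0.5571,142.46°,3.4637) → tip=(-1.9232,1.4778,1.6807)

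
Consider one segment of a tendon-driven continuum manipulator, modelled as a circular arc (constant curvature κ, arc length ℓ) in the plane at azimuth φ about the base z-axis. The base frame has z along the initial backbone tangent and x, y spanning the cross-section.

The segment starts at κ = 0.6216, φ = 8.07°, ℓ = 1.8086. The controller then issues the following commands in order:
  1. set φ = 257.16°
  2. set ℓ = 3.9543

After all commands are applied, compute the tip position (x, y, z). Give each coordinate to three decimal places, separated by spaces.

-0.635 -2.785 1.016

initial: κ=0.6216, φ=8.07°, ℓ=1.8086
cmd 1: set φ=257.16° → (κ,φ,ℓ)=(0.6216,257.16°,1.8086) → tip=(-0.2031,-0.8911,1.4510)
cmd 2: set ℓ=3.9543 → (κ,φ,ℓ)=(0.6216,257.16°,3.9543) → tip=(-0.6347,-2.7846,1.0161)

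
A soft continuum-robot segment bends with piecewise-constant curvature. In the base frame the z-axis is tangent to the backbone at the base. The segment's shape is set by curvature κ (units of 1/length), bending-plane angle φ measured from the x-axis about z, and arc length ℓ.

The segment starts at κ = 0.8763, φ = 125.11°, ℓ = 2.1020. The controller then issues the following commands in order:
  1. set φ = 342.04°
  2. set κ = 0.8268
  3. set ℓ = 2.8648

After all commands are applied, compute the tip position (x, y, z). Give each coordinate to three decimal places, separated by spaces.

1.974 -0.640 0.845

initial: κ=0.8763, φ=125.11°, ℓ=2.1020
cmd 1: set φ=342.04° → (κ,φ,ℓ)=(0.8763,342.04°,2.1020) → tip=(1.3763,-0.4461,1.0995)
cmd 2: set κ=0.8268 → (κ,φ,ℓ)=(0.8268,342.04°,2.1020) → tip=(1.3420,-0.4350,1.1926)
cmd 3: set ℓ=2.8648 → (κ,φ,ℓ)=(0.8268,342.04°,2.8648) → tip=(1.9741,-0.6399,0.8445)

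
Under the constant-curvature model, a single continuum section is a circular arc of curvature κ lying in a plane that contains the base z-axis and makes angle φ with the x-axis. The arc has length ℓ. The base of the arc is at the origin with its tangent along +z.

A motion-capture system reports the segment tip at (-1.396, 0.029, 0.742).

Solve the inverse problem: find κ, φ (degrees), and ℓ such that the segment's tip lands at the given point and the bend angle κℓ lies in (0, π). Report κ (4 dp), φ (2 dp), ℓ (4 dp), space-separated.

1.1169 178.81 1.9380

ρ = √(x²+y²) = √(-1.396² + 0.029²) = 1.39630
φ = atan2(y, x) mod 360° = atan2(0.029, -1.396) = 178.8099°
|p|² = ρ² + z² = 1.39630² + 0.742² = 2.50022
κ = 2ρ / |p|² = 2×1.39630 / 2.50022 = 1.11694
θ = 2·atan2(ρ, z) = 2·atan2(1.39630, 0.742) = 2.16468 rad
ℓ = θ/κ = 2.16468/1.11694 = 1.93805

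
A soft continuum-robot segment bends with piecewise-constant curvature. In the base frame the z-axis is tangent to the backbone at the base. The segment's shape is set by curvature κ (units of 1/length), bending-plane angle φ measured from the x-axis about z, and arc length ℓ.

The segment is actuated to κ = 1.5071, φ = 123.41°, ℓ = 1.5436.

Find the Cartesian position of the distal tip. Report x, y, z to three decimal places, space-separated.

-0.616 0.934 0.483

θ = κ·ℓ = 1.5071 × 1.5436 = 2.32636 rad
ρ = (1 − cos θ)/κ = (1 − -0.68570)/1.5071 = 1.11850
z = sin θ / κ = 0.72789/1.5071 = 0.48297
x = ρ cos φ = 1.11850 × cos(123.41°) = -0.61588
y = ρ sin φ = 1.11850 × sin(123.41°) = 0.93367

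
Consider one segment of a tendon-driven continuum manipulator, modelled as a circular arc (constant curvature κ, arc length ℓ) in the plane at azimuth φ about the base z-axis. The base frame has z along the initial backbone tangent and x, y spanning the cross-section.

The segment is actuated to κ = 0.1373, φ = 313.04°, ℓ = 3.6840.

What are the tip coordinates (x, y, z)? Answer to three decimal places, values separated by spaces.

0.622 -0.667 3.529

θ = κ·ℓ = 0.1373 × 3.6840 = 0.50581 rad
ρ = (1 − cos θ)/κ = (1 − 0.87478)/0.1373 = 0.91201
z = sin θ / κ = 0.48452/0.1373 = 3.52891
x = ρ cos φ = 0.91201 × cos(313.04°) = 0.62246
y = ρ sin φ = 0.91201 × sin(313.04°) = -0.66657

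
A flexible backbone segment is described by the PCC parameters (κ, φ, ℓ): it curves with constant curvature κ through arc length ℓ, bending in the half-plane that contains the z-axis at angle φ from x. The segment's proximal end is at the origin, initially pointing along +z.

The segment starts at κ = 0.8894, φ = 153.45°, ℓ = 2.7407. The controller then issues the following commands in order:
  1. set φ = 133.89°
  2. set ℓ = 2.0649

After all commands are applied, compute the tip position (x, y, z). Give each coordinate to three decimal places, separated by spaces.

-0.984 1.023 1.085

initial: κ=0.8894, φ=153.45°, ℓ=2.7407
cmd 1: set φ=133.89° → (κ,φ,ℓ)=(0.8894,133.89°,2.7407) → tip=(-1.3737,1.4279,0.7278)
cmd 2: set ℓ=2.0649 → (κ,φ,ℓ)=(0.8894,133.89°,2.0649) → tip=(-0.9842,1.0231,1.0849)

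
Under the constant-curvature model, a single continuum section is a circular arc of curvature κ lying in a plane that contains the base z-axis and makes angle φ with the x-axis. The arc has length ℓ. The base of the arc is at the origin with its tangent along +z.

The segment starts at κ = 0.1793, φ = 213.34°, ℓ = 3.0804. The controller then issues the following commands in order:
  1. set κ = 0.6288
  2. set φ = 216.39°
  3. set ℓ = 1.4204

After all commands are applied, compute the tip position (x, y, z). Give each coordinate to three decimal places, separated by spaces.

-0.478 -0.352 1.239

initial: κ=0.1793, φ=213.34°, ℓ=3.0804
cmd 1: set κ=0.6288 → (κ,φ,ℓ)=(0.6288,213.34°,3.0804) → tip=(-1.8043,-1.1870,1.4849)
cmd 2: set φ=216.39° → (κ,φ,ℓ)=(0.6288,216.39°,3.0804) → tip=(-1.7386,-1.2813,1.4849)
cmd 3: set ℓ=1.4204 → (κ,φ,ℓ)=(0.6288,216.39°,1.4204) → tip=(-0.4776,-0.3520,1.2389)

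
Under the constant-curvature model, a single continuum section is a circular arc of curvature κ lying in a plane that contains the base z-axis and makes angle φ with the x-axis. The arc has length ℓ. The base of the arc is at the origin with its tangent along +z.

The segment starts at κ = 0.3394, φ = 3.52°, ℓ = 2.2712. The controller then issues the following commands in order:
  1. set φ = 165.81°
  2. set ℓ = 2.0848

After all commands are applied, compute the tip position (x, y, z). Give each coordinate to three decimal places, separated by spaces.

initial: κ=0.3394, φ=3.52°, ℓ=2.2712
cmd 1: set φ=165.81° → (κ,φ,ℓ)=(0.3394,165.81°,2.2712) → tip=(-0.8075,0.2042,2.0529)
cmd 2: set ℓ=2.0848 → (κ,φ,ℓ)=(0.3394,165.81°,2.0848) → tip=(-0.6857,0.1734,1.9151)

-0.686 0.173 1.915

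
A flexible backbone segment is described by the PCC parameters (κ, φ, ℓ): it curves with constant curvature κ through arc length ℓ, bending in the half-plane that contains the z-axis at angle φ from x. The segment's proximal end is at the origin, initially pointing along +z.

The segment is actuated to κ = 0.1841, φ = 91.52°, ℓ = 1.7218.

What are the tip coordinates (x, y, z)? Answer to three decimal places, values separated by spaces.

θ = κ·ℓ = 0.1841 × 1.7218 = 0.31698 rad
ρ = (1 − cos θ)/κ = (1 − 0.95018)/0.1841 = 0.27061
z = sin θ / κ = 0.31170/0.1841 = 1.69311
x = ρ cos φ = 0.27061 × cos(91.52°) = -0.00718
y = ρ sin φ = 0.27061 × sin(91.52°) = 0.27052

-0.007 0.271 1.693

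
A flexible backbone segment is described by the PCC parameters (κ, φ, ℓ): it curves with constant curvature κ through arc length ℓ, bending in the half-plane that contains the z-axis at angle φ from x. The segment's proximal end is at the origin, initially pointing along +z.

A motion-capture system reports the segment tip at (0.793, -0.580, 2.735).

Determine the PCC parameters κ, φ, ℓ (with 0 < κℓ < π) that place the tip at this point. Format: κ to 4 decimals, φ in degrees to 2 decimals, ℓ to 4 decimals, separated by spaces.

0.2327 323.82 2.9645

ρ = √(x²+y²) = √(0.793² + -0.580²) = 0.98247
φ = atan2(y, x) mod 360° = atan2(-0.580, 0.793) = 323.8183°
|p|² = ρ² + z² = 0.98247² + 2.735² = 8.44547
κ = 2ρ / |p|² = 2×0.98247 / 8.44547 = 0.23266
θ = 2·atan2(ρ, z) = 2·atan2(0.98247, 2.735) = 0.68973 rad
ℓ = θ/κ = 0.68973/0.23266 = 2.96452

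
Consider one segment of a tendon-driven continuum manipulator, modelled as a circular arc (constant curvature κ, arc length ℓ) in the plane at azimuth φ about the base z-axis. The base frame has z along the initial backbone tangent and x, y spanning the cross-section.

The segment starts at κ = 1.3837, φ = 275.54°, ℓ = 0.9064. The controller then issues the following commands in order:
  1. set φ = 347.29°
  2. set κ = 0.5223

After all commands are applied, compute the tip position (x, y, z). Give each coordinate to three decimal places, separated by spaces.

0.205 -0.046 0.873

initial: κ=1.3837, φ=275.54°, ℓ=0.9064
cmd 1: set φ=347.29° → (κ,φ,ℓ)=(1.3837,347.29°,0.9064) → tip=(0.4855,-0.1095,0.6868)
cmd 2: set κ=0.5223 → (κ,φ,ℓ)=(0.5223,347.29°,0.9064) → tip=(0.2054,-0.0463,0.8729)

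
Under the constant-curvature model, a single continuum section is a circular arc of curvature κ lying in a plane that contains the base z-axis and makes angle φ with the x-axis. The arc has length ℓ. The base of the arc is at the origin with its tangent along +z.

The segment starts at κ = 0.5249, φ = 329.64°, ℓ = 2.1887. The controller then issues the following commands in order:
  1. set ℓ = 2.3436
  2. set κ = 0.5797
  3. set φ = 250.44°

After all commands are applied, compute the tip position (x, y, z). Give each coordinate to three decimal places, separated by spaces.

initial: κ=0.5249, φ=329.64°, ℓ=2.1887
cmd 1: set ℓ=2.3436 → (κ,φ,ℓ)=(0.5249,329.64°,2.3436) → tip=(1.0947,-0.6412,1.7957)
cmd 2: set κ=0.5797 → (κ,φ,ℓ)=(0.5797,329.64°,2.3436) → tip=(1.1750,-0.6882,1.6863)
cmd 3: set φ=250.44° → (κ,φ,ℓ)=(0.5797,250.44°,2.3436) → tip=(-0.4559,-1.2831,1.6863)

-0.456 -1.283 1.686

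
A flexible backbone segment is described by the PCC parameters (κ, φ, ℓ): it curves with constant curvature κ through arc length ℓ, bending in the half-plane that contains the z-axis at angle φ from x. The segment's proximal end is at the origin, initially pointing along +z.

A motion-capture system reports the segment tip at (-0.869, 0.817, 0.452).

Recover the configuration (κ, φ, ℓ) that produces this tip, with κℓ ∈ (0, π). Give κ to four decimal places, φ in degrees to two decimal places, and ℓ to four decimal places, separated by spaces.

1.4662 136.77 1.6485

ρ = √(x²+y²) = √(-0.869² + 0.817²) = 1.19275
φ = atan2(y, x) mod 360° = atan2(0.817, -0.869) = 136.7666°
|p|² = ρ² + z² = 1.19275² + 0.452² = 1.62695
κ = 2ρ / |p|² = 2×1.19275 / 1.62695 = 1.46624
θ = 2·atan2(ρ, z) = 2·atan2(1.19275, 0.452) = 2.41712 rad
ℓ = θ/κ = 2.41712/1.46624 = 1.64852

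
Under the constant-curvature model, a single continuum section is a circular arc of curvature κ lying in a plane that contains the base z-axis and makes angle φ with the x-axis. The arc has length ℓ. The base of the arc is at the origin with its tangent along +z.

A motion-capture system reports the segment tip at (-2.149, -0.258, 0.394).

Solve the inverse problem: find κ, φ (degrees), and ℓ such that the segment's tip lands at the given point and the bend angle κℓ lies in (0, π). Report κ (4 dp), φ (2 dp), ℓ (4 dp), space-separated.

0.8944 186.85 3.1099

ρ = √(x²+y²) = √(-2.149² + -0.258²) = 2.16443
φ = atan2(y, x) mod 360° = atan2(-0.258, -2.149) = 186.8459°
|p|² = ρ² + z² = 2.16443² + 0.394² = 4.84000
κ = 2ρ / |p|² = 2×2.16443 / 4.84000 = 0.89439
θ = 2·atan2(ρ, z) = 2·atan2(2.16443, 0.394) = 2.78147 rad
ℓ = θ/κ = 2.78147/0.89439 = 3.10989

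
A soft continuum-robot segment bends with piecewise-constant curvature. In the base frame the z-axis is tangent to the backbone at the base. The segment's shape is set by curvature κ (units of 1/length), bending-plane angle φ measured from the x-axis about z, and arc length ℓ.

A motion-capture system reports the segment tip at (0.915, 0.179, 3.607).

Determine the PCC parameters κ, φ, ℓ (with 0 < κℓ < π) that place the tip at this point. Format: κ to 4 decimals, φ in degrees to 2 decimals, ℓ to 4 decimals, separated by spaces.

0.1343 11.07 3.7656

ρ = √(x²+y²) = √(0.915² + 0.179²) = 0.93234
φ = atan2(y, x) mod 360° = atan2(0.179, 0.915) = 11.0689°
|p|² = ρ² + z² = 0.93234² + 3.607² = 13.87972
κ = 2ρ / |p|² = 2×0.93234 / 13.87972 = 0.13435
θ = 2·atan2(ρ, z) = 2·atan2(0.93234, 3.607) = 0.50589 rad
ℓ = θ/κ = 0.50589/0.13435 = 3.76558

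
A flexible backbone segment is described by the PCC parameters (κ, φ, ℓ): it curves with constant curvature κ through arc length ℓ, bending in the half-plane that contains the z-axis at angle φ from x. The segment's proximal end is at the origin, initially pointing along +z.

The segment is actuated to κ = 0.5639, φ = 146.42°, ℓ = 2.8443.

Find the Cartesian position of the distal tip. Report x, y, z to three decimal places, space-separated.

θ = κ·ℓ = 0.5639 × 2.8443 = 1.60390 rad
ρ = (1 − cos θ)/κ = (1 − -0.03310)/0.5639 = 1.83206
z = sin θ / κ = 0.99945/0.5639 = 1.77239
x = ρ cos φ = 1.83206 × cos(146.42°) = -1.52632
y = ρ sin φ = 1.83206 × sin(146.42°) = 1.01331

-1.526 1.013 1.772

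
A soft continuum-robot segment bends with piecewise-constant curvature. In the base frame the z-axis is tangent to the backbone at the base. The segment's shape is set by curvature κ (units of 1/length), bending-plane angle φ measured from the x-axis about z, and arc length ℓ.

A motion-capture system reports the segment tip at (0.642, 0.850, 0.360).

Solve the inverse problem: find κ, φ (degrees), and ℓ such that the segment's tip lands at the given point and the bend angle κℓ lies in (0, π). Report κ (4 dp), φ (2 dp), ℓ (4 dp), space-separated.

1.6851 52.94 1.4775

ρ = √(x²+y²) = √(0.642² + 0.850²) = 1.06521
φ = atan2(y, x) mod 360° = atan2(0.850, 0.642) = 52.9365°
|p|² = ρ² + z² = 1.06521² + 0.360² = 1.26426
κ = 2ρ / |p|² = 2×1.06521 / 1.26426 = 1.68510
θ = 2·atan2(ρ, z) = 2·atan2(1.06521, 0.360) = 2.48977 rad
ℓ = θ/κ = 2.48977/1.68510 = 1.47752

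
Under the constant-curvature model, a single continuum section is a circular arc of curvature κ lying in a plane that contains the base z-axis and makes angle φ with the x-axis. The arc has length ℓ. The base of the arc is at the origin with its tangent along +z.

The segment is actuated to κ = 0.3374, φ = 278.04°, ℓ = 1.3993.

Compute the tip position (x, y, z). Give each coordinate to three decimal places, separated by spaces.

0.045 -0.321 1.348

θ = κ·ℓ = 0.3374 × 1.3993 = 0.47212 rad
ρ = (1 − cos θ)/κ = (1 − 0.89060)/0.3374 = 0.32423
z = sin θ / κ = 0.45478/0.3374 = 1.34789
x = ρ cos φ = 0.32423 × cos(278.04°) = 0.04535
y = ρ sin φ = 0.32423 × sin(278.04°) = -0.32104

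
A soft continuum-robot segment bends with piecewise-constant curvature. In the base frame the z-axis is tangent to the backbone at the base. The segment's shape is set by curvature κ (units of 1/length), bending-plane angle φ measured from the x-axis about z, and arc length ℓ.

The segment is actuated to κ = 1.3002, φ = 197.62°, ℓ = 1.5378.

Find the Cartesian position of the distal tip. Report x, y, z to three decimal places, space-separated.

-1.038 -0.330 0.700

θ = κ·ℓ = 1.3002 × 1.5378 = 1.99945 rad
ρ = (1 − cos θ)/κ = (1 − -0.41564)/1.3002 = 1.08879
z = sin θ / κ = 0.90953/1.3002 = 0.69953
x = ρ cos φ = 1.08879 × cos(197.62°) = -1.03771
y = ρ sin φ = 1.08879 × sin(197.62°) = -0.32958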